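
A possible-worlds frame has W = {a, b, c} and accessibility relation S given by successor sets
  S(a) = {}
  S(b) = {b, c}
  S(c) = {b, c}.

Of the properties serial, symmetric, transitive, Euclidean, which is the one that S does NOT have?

Serial: no — a has no S-successor.
Symmetric: yes — every pair in S has its reverse in S.
Transitive: yes — every two-step S-path is closed by a direct edge.
Euclidean: yes — any two successors of a common world are S-related.
Only serial fails.

serial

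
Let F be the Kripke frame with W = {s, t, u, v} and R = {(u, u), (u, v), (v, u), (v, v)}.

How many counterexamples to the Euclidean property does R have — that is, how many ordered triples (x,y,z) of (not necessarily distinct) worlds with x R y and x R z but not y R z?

R is Euclidean; there are no such tuples.

0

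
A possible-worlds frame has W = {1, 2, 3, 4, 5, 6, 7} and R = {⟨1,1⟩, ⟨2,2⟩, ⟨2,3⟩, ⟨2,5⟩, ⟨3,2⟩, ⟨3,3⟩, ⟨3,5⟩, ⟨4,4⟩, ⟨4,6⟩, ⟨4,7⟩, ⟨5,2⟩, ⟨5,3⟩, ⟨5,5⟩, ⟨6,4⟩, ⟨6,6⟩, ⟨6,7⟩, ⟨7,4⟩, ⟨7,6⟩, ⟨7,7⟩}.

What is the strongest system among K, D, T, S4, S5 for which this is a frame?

S5

Serial (axiom D): yes — every world has a successor (e.g. 1 R 1).
Reflexive (axiom T): yes — every world is R-related to itself.
Transitive (axiom 4): yes — every two-step R-path is closed by a direct edge.
Euclidean (axiom 5): yes — any two successors of a common world are R-related.
So F validates K, D, T, S4, S5. The strongest is S5.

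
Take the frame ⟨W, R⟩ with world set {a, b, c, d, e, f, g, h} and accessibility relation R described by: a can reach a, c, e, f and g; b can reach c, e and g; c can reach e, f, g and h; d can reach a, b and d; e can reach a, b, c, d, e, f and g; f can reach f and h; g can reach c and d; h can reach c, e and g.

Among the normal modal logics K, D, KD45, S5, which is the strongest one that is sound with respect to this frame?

D

Serial (axiom D): yes — every world has a successor (e.g. a R a).
Euclidean (axiom 5): no — a R f and a R c, but not f R c.
Transitive (axiom 4): no — a R c and c R h, but not a R h.
Reflexive (axiom T): no — b is not related to itself.
So F validates K, D; KD45 would additionally require R to be Euclidean and transitive. The strongest is D.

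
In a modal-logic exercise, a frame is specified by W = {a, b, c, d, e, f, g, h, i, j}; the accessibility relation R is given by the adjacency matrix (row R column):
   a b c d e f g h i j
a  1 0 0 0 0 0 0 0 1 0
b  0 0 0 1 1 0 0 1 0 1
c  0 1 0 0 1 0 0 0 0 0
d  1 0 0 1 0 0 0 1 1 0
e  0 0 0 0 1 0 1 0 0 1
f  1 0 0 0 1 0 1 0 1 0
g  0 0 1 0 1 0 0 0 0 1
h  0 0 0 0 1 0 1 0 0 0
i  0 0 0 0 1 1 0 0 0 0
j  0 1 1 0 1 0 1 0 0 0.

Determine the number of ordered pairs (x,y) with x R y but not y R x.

Enumerating: (a,i), (b,d), (b,e), (b,h), (c,b), (c,e), (d,a), (d,h), (d,i), (f,a), (f,e), (f,g), (g,c), (h,e), (h,g), (i,e), (j,c).

17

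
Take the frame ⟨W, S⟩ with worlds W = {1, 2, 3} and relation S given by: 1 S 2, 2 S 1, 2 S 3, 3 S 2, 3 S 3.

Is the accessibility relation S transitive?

Transitive: no — 1 S 2 and 2 S 3, but not 1 S 3.

No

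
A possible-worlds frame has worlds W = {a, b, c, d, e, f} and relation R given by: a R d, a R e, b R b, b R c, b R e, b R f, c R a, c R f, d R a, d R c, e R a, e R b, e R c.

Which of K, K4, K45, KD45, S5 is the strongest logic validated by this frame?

Transitive (axiom 4): no — a R d and d R c, but not a R c.
Euclidean (axiom 5): no — a R d and a R e, but not d R e.
Serial (axiom D): no — f has no R-successor.
Reflexive (axiom T): no — a is not related to itself.
So F validates K; K4 would additionally require R to be transitive. The strongest is K.

K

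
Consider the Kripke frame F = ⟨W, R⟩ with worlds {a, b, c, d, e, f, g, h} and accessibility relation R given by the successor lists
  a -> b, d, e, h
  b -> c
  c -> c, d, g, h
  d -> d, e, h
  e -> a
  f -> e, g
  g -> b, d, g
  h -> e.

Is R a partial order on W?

No

Reflexive: no — a is not related to itself.
Transitive: no — a R b and b R c, but not a R c.
Antisymmetric: no — a R e and e R a with a ≠ e.
So R is not a partial order.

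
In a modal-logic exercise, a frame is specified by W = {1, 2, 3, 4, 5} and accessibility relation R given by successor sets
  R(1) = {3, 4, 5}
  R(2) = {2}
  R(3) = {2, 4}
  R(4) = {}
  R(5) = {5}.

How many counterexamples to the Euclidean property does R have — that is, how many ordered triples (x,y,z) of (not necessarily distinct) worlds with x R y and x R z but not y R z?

10

Enumerating: (1,3,3), (1,3,5), (1,4,3), (1,4,4), (1,4,5), (1,5,3), (1,5,4), (3,2,4), (3,4,2), (3,4,4).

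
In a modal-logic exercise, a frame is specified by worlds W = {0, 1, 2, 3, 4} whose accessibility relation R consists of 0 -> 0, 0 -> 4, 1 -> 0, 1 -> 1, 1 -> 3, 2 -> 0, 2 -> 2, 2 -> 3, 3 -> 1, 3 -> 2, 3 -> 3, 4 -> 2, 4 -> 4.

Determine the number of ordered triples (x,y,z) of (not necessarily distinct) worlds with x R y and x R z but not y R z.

10

Enumerating: (0,4,0), (1,0,1), (1,0,3), (1,3,0), (2,0,2), (2,0,3), (2,3,0), (3,1,2), (3,2,1), (4,2,4).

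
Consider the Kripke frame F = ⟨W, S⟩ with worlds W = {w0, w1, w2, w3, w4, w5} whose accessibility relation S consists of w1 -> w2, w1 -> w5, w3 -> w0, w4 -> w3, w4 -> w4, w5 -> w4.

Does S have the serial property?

Serial: no — w0 has no S-successor.

No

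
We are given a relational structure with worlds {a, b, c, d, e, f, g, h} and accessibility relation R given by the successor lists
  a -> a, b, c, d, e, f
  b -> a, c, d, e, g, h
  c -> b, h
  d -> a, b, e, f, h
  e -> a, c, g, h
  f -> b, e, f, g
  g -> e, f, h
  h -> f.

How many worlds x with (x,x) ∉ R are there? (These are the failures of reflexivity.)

Enumerating: b, c, d, e, g, h.

6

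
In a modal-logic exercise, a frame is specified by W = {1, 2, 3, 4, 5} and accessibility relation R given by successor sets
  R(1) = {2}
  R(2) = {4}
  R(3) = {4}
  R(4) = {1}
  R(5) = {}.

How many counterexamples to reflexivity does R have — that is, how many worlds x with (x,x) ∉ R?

5

Enumerating: 1, 2, 3, 4, 5.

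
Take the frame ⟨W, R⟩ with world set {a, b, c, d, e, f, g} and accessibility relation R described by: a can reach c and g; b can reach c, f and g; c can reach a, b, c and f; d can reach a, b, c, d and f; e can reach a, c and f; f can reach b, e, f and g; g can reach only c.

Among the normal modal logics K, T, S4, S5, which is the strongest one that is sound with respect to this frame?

K

Reflexive (axiom T): no — a is not related to itself.
Transitive (axiom 4): no — a R c and c R b, but not a R b.
Euclidean (axiom 5): no — a R c and a R g, but not c R g.
So F validates K; T would additionally require R to be reflexive. The strongest is K.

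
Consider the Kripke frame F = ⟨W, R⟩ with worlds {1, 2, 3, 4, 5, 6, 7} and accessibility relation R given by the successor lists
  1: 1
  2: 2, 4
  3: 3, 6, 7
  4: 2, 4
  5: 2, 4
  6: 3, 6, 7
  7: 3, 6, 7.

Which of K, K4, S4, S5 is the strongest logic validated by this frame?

Transitive (axiom 4): yes — every two-step R-path is closed by a direct edge.
Reflexive (axiom T): no — 5 is not related to itself.
Euclidean (axiom 5): yes — any two successors of a common world are R-related.
So F validates K, K4; S4 would additionally require R to be reflexive. The strongest is K4.

K4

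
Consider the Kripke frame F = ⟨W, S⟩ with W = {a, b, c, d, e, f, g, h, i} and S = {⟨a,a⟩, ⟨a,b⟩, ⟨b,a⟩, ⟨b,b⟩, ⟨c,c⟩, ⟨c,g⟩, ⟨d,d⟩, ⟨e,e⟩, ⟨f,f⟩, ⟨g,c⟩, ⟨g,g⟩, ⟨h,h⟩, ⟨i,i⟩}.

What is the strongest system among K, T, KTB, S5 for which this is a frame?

S5

Reflexive (axiom T): yes — every world is S-related to itself.
Symmetric (axiom B): yes — every pair in S has its reverse in S.
Euclidean (axiom 5): yes — any two successors of a common world are S-related.
So F validates K, T, KTB, S5. The strongest is S5.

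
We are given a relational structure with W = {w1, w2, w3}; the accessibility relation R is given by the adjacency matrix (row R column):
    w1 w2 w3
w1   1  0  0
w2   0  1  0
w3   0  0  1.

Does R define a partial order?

Yes

Reflexive: yes — every world is R-related to itself.
Transitive: yes — every two-step R-path is closed by a direct edge.
Antisymmetric: yes — no distinct pair is related both ways.
So R is a partial order.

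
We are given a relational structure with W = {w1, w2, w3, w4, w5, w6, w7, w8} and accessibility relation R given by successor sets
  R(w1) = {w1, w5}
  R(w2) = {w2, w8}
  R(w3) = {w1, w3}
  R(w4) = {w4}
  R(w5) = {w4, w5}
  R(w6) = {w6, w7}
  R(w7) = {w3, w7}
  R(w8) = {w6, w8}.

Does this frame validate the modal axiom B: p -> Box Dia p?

By correspondence theory, B is valid on a frame iff R is symmetric.
Symmetric: no — w1 R w5 but not w5 R w1.

No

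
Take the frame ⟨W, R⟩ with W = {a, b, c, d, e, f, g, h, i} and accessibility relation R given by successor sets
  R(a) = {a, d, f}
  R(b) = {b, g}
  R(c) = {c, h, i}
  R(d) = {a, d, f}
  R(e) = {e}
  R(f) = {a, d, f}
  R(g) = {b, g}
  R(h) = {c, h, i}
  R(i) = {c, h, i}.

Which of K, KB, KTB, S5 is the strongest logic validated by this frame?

S5

Symmetric (axiom B): yes — every pair in R has its reverse in R.
Reflexive (axiom T): yes — every world is R-related to itself.
Euclidean (axiom 5): yes — any two successors of a common world are R-related.
So F validates K, KB, KTB, S5. The strongest is S5.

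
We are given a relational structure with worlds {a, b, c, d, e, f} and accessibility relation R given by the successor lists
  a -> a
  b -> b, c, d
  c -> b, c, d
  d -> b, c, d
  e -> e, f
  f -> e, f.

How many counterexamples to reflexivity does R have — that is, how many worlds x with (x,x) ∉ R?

R is reflexive; there are no such worlds.

0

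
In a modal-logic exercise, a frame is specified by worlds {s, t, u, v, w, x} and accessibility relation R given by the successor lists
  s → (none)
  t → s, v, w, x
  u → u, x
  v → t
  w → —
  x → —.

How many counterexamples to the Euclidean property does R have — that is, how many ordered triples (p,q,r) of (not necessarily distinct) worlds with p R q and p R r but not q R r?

19

Enumerating: (t,s,s), (t,s,v), (t,s,w), (t,s,x), (t,v,s), (t,v,v), (t,v,w), (t,v,x), (t,w,s), (t,w,v), (t,w,w), (t,w,x), … and 7 more.
Total: 19.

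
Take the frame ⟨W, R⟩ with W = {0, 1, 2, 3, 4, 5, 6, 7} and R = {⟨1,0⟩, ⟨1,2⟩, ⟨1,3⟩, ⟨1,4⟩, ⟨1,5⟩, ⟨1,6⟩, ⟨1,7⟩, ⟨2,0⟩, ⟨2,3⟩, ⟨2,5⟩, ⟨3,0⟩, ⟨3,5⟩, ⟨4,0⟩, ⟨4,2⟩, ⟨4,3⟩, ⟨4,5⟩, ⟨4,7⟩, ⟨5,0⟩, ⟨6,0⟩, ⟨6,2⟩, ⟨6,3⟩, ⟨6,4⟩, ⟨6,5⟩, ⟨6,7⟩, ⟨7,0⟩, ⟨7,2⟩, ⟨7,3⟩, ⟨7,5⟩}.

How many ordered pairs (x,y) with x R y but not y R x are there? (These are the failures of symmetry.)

Enumerating: (1,0), (1,2), (1,3), (1,4), (1,5), (1,6), (1,7), (2,0), (2,3), (2,5), (3,0), (3,5), … and 16 more.
Total: 28.

28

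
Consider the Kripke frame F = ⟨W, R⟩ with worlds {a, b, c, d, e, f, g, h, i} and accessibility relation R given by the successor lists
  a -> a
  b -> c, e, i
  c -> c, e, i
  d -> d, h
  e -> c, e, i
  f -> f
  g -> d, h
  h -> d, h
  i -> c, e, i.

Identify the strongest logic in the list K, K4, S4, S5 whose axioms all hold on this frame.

K4

Transitive (axiom 4): yes — every two-step R-path is closed by a direct edge.
Reflexive (axiom T): no — b is not related to itself.
Euclidean (axiom 5): yes — any two successors of a common world are R-related.
So F validates K, K4; S4 would additionally require R to be reflexive. The strongest is K4.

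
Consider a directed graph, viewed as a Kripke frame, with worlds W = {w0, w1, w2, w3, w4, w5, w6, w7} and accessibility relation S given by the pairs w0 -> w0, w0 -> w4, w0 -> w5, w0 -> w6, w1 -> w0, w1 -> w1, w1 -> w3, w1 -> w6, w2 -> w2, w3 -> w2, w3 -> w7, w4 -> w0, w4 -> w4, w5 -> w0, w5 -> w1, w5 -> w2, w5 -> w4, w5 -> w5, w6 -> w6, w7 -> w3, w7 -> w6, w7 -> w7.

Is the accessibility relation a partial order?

Reflexive: no — w3 is not related to itself.
Transitive: no — w0 S w5 and w5 S w1, but not w0 S w1.
Antisymmetric: no — w0 S w4 and w4 S w0 with w0 ≠ w4.
So S is not a partial order.

No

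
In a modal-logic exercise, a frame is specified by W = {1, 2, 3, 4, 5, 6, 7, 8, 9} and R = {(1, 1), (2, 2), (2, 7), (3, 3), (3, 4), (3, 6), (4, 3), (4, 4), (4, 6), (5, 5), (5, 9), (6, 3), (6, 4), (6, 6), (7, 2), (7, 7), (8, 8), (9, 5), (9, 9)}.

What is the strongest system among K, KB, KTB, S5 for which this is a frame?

S5

Symmetric (axiom B): yes — every pair in R has its reverse in R.
Reflexive (axiom T): yes — every world is R-related to itself.
Euclidean (axiom 5): yes — any two successors of a common world are R-related.
So F validates K, KB, KTB, S5. The strongest is S5.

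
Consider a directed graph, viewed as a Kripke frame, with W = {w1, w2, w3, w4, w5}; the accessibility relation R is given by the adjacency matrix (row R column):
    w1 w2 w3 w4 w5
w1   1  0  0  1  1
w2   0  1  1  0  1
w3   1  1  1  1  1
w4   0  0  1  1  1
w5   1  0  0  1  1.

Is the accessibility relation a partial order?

Reflexive: yes — every world is R-related to itself.
Transitive: no — w1 R w4 and w4 R w3, but not w1 R w3.
Antisymmetric: no — w1 R w5 and w5 R w1 with w1 ≠ w5.
So R is not a partial order.

No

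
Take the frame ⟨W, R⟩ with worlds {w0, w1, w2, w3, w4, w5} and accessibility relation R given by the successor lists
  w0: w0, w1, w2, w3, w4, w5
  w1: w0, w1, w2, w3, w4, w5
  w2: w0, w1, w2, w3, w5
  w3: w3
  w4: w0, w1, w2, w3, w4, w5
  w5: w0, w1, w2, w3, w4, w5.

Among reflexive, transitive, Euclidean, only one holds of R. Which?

Reflexive: yes — every world is R-related to itself.
Transitive: no — w2 R w0 and w0 R w4, but not w2 R w4.
Euclidean: no — w0 R w2 and w0 R w4, but not w2 R w4.
Only reflexive holds.

reflexive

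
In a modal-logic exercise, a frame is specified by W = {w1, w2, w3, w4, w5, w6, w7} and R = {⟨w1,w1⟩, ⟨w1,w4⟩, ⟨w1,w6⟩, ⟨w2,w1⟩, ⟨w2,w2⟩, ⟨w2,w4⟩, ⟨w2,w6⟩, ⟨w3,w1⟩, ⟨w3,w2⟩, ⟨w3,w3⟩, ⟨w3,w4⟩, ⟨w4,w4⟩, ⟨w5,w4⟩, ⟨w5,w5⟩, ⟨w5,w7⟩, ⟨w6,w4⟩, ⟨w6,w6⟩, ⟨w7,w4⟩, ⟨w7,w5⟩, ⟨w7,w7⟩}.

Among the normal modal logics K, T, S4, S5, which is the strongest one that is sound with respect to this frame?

Reflexive (axiom T): yes — every world is R-related to itself.
Transitive (axiom 4): no — w3 R w1 and w1 R w6, but not w3 R w6.
Euclidean (axiom 5): no — w1 R w4 and w1 R w6, but not w4 R w6.
So F validates K, T; S4 would additionally require R to be transitive. The strongest is T.

T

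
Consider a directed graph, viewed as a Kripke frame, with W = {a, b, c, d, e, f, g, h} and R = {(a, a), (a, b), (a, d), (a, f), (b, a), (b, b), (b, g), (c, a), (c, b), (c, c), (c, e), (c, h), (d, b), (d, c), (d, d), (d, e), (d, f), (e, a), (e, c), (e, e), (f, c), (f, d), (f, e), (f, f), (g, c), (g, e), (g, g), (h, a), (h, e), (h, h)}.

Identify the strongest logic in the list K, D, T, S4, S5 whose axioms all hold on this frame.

T

Serial (axiom D): yes — every world has a successor (e.g. a R a).
Reflexive (axiom T): yes — every world is R-related to itself.
Transitive (axiom 4): no — a R b and b R g, but not a R g.
Euclidean (axiom 5): no — a R b and a R d, but not b R d.
So F validates K, D, T; S4 would additionally require R to be transitive. The strongest is T.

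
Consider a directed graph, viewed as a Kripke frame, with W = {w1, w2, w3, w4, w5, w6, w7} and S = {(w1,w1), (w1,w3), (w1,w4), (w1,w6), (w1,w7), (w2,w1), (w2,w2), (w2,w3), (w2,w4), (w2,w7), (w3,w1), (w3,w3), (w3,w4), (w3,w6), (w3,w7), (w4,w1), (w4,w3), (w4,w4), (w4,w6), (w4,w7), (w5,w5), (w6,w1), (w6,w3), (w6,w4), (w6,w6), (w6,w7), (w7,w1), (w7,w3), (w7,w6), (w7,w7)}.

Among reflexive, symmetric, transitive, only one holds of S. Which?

reflexive

Reflexive: yes — every world is S-related to itself.
Symmetric: no — w2 S w1 but not w1 S w2.
Transitive: no — w2 S w1 and w1 S w6, but not w2 S w6.
Only reflexive holds.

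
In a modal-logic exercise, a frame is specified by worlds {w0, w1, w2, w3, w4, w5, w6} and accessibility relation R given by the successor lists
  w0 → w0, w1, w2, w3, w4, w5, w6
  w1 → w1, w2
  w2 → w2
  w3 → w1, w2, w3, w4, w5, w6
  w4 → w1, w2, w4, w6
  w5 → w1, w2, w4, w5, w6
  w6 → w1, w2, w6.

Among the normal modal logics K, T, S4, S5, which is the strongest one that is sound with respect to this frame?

S4

Reflexive (axiom T): yes — every world is R-related to itself.
Transitive (axiom 4): yes — every two-step R-path is closed by a direct edge.
Euclidean (axiom 5): no — w0 R w1 and w0 R w3, but not w1 R w3.
So F validates K, T, S4; S5 would additionally require R to be Euclidean. The strongest is S4.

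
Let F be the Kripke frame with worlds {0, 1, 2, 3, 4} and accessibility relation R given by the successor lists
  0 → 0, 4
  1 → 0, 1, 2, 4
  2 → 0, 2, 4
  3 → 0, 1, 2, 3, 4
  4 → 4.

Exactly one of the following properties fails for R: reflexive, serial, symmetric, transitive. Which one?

Reflexive: yes — every world is R-related to itself.
Serial: yes — every world has a successor (e.g. 0 R 0).
Symmetric: no — 0 R 4 but not 4 R 0.
Transitive: yes — every two-step R-path is closed by a direct edge.
Only symmetric fails.

symmetric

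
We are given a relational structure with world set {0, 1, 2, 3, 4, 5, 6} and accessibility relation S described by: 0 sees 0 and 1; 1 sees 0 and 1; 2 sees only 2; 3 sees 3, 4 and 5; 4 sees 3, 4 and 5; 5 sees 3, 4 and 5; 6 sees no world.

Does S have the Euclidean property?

Yes

Euclidean: yes — any two successors of a common world are S-related.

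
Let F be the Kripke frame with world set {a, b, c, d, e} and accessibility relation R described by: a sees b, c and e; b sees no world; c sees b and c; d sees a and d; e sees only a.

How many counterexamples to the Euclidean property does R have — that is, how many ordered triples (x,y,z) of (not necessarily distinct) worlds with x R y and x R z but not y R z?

12

Enumerating: (a,b,b), (a,b,c), (a,b,e), (a,c,e), (a,e,b), (a,e,c), (a,e,e), (c,b,b), (c,b,c), (d,a,a), (d,a,d), (e,a,a).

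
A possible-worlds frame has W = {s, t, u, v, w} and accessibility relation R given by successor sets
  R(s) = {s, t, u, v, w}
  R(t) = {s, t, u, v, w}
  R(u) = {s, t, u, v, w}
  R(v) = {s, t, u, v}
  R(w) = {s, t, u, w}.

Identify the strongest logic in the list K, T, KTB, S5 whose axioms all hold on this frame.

KTB

Reflexive (axiom T): yes — every world is R-related to itself.
Symmetric (axiom B): yes — every pair in R has its reverse in R.
Euclidean (axiom 5): no — s R v and s R w, but not v R w.
So F validates K, T, KTB; S5 would additionally require R to be Euclidean. The strongest is KTB.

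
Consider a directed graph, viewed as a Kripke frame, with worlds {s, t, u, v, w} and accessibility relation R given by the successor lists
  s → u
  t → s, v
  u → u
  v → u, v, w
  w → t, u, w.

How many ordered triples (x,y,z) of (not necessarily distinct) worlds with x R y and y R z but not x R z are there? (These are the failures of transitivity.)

6

Enumerating: (t,s,u), (t,v,u), (t,v,w), (v,w,t), (w,t,s), (w,t,v).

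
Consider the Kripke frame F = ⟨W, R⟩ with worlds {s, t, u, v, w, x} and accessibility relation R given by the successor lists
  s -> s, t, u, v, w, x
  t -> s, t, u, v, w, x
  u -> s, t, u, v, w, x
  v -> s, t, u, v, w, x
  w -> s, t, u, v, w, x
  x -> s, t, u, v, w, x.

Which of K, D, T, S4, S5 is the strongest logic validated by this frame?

Serial (axiom D): yes — every world has a successor (e.g. s R s).
Reflexive (axiom T): yes — every world is R-related to itself.
Transitive (axiom 4): yes — every two-step R-path is closed by a direct edge.
Euclidean (axiom 5): yes — any two successors of a common world are R-related.
So F validates K, D, T, S4, S5. The strongest is S5.

S5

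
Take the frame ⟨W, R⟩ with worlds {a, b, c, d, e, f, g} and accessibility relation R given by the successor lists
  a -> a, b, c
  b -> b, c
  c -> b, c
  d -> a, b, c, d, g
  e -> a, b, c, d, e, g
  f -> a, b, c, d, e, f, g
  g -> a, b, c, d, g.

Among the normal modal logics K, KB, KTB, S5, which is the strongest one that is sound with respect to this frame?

Symmetric (axiom B): no — a R b but not b R a.
Reflexive (axiom T): yes — every world is R-related to itself.
Euclidean (axiom 5): no — d R a and d R g, but not a R g.
So F validates K; KB would additionally require R to be symmetric. The strongest is K.

K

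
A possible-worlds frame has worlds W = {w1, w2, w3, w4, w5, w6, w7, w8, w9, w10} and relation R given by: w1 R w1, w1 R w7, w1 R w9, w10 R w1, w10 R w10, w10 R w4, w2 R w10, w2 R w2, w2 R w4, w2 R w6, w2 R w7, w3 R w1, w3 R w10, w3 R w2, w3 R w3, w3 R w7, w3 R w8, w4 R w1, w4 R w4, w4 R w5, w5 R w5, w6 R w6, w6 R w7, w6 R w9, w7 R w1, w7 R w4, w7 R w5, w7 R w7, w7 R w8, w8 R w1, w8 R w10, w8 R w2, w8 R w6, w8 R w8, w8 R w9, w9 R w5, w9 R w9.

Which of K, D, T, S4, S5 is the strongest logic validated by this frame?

Serial (axiom D): yes — every world has a successor (e.g. w1 R w1).
Reflexive (axiom T): yes — every world is R-related to itself.
Transitive (axiom 4): no — w1 R w7 and w7 R w4, but not w1 R w4.
Euclidean (axiom 5): no — w1 R w7 and w1 R w9, but not w7 R w9.
So F validates K, D, T; S4 would additionally require R to be transitive. The strongest is T.

T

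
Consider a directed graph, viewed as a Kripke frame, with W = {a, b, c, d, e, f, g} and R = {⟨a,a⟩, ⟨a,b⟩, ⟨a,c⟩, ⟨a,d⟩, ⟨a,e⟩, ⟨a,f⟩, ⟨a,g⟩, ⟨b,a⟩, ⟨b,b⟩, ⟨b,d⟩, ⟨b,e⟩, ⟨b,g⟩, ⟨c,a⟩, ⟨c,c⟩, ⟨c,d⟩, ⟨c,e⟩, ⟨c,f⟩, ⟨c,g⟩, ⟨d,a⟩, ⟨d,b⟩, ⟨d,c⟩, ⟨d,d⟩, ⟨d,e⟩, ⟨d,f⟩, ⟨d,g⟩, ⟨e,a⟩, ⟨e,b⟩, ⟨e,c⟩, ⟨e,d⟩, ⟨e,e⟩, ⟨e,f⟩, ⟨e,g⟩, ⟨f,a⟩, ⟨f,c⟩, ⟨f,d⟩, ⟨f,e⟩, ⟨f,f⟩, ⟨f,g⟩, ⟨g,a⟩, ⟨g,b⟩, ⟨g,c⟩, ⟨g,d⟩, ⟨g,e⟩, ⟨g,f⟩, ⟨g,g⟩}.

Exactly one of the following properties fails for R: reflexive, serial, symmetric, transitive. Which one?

transitive

Reflexive: yes — every world is R-related to itself.
Serial: yes — every world has a successor (e.g. a R a).
Symmetric: yes — every pair in R has its reverse in R.
Transitive: no — b R a and a R c, but not b R c.
Only transitive fails.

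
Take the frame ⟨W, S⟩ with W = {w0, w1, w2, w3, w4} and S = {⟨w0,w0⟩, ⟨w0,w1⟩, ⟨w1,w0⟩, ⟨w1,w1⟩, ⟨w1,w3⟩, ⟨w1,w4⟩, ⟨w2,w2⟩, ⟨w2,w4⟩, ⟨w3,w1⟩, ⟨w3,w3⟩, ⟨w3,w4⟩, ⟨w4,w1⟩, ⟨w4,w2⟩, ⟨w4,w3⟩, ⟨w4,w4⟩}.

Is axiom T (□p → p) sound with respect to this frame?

The schema T characterises exactly the reflexive frames.
Reflexive: yes — every world is S-related to itself.

Yes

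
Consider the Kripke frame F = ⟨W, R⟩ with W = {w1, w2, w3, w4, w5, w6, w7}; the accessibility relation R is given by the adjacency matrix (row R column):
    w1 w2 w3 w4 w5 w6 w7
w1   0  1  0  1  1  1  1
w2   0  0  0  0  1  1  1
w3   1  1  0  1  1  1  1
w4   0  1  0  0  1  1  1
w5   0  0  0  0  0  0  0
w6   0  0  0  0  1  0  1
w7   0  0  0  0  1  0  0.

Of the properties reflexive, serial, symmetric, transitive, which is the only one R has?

Reflexive: no — w1 is not related to itself.
Serial: no — w5 has no R-successor.
Symmetric: no — w1 R w2 but not w2 R w1.
Transitive: yes — every two-step R-path is closed by a direct edge.
Only transitive holds.

transitive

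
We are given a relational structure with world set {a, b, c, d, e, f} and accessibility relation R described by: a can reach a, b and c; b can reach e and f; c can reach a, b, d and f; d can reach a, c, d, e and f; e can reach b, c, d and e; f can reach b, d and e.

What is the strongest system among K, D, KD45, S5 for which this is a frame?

Serial (axiom D): yes — every world has a successor (e.g. a R a).
Euclidean (axiom 5): no — a R b and a R c, but not b R c.
Transitive (axiom 4): no — a R b and b R e, but not a R e.
Reflexive (axiom T): no — b is not related to itself.
So F validates K, D; KD45 would additionally require R to be Euclidean and transitive. The strongest is D.

D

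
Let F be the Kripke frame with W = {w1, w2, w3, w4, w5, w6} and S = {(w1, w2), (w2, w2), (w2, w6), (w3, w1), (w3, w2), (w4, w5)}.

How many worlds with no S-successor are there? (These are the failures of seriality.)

Enumerating: w5, w6.

2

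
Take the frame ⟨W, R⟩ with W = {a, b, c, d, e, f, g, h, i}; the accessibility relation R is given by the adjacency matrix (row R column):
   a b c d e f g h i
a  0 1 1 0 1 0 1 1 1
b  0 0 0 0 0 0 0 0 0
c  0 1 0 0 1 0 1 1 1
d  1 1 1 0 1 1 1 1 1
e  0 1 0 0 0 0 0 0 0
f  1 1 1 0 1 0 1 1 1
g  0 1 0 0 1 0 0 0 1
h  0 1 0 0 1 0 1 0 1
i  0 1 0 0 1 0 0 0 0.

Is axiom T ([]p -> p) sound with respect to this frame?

Axiom T corresponds to the accessibility relation being reflexive.
Reflexive: no — a is not related to itself.

No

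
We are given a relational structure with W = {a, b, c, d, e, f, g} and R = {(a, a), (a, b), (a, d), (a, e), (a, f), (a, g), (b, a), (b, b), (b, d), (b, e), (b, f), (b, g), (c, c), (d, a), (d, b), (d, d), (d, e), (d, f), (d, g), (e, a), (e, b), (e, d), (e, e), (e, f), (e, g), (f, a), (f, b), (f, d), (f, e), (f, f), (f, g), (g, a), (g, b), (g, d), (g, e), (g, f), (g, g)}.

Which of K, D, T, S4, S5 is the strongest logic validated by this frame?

Serial (axiom D): yes — every world has a successor (e.g. a R a).
Reflexive (axiom T): yes — every world is R-related to itself.
Transitive (axiom 4): yes — every two-step R-path is closed by a direct edge.
Euclidean (axiom 5): yes — any two successors of a common world are R-related.
So F validates K, D, T, S4, S5. The strongest is S5.

S5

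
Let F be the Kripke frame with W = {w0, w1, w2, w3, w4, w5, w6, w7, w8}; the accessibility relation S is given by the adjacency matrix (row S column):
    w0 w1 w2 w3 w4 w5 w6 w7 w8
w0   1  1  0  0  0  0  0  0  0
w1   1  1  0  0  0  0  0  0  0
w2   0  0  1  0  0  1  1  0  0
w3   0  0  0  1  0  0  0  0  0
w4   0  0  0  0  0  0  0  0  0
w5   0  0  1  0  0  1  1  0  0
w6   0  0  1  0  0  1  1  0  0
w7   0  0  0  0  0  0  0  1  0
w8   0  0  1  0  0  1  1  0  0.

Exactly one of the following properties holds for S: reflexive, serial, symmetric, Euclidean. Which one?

Reflexive: no — w4 is not related to itself.
Serial: no — w4 has no S-successor.
Symmetric: no — w8 S w2 but not w2 S w8.
Euclidean: yes — any two successors of a common world are S-related.
Only Euclidean holds.

Euclidean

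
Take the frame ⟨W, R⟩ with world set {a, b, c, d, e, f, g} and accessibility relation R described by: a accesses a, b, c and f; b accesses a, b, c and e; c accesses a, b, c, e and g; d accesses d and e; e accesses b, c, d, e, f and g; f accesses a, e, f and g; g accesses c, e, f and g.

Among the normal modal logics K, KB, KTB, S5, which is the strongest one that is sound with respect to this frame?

KTB

Symmetric (axiom B): yes — every pair in R has its reverse in R.
Reflexive (axiom T): yes — every world is R-related to itself.
Euclidean (axiom 5): no — a R b and a R f, but not b R f.
So F validates K, KB, KTB; S5 would additionally require R to be Euclidean. The strongest is KTB.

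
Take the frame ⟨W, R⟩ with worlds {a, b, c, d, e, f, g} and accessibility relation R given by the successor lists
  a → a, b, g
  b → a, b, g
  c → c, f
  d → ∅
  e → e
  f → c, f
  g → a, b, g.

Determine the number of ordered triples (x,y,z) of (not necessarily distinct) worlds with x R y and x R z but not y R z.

0

R is Euclidean; there are no such tuples.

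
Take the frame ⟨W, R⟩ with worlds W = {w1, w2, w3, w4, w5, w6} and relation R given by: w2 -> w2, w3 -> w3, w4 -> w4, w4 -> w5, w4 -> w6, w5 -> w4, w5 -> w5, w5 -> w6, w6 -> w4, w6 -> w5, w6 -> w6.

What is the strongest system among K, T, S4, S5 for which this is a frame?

Reflexive (axiom T): no — w1 is not related to itself.
Transitive (axiom 4): yes — every two-step R-path is closed by a direct edge.
Euclidean (axiom 5): yes — any two successors of a common world are R-related.
So F validates K; T would additionally require R to be reflexive. The strongest is K.

K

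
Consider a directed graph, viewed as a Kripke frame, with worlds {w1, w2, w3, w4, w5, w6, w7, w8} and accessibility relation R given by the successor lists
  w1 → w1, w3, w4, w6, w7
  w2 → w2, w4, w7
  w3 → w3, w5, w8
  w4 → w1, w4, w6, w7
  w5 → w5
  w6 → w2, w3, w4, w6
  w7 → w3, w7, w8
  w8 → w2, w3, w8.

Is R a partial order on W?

Reflexive: yes — every world is R-related to itself.
Transitive: no — w1 R w3 and w3 R w5, but not w1 R w5.
Antisymmetric: no — w1 R w4 and w4 R w1 with w1 ≠ w4.
So R is not a partial order.

No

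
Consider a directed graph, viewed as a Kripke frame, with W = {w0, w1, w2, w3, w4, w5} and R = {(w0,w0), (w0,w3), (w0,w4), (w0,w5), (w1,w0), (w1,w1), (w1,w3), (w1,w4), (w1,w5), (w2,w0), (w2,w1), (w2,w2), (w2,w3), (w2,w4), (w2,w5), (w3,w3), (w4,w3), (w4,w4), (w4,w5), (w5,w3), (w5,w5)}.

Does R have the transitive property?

Yes

Transitive: yes — every two-step R-path is closed by a direct edge.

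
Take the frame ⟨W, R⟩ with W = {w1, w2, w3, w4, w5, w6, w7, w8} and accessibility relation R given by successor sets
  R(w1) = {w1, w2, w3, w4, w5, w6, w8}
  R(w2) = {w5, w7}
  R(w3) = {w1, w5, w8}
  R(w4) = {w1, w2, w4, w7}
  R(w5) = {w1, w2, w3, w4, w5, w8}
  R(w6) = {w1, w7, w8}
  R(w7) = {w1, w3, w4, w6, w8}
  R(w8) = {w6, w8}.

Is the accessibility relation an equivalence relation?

No

Reflexive: no — w2 is not related to itself.
Symmetric: no — w1 R w2 but not w2 R w1.
Transitive: no — w1 R w2 and w2 R w7, but not w1 R w7.
So R is not an equivalence relation.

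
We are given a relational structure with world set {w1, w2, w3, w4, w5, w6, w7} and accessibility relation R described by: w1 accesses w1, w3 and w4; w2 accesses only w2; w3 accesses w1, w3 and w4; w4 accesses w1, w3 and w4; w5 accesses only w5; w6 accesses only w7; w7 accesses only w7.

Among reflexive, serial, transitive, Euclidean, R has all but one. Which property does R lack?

reflexive

Reflexive: no — w6 is not related to itself.
Serial: yes — every world has a successor (e.g. w1 R w1).
Transitive: yes — every two-step R-path is closed by a direct edge.
Euclidean: yes — any two successors of a common world are R-related.
Only reflexive fails.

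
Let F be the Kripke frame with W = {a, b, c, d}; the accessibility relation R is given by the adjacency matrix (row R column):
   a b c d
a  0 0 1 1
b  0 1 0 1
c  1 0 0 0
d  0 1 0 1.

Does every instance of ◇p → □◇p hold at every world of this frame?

By correspondence theory, 5 is valid on a frame iff R is Euclidean.
Euclidean: no — a R c and a R d, but not c R d.

No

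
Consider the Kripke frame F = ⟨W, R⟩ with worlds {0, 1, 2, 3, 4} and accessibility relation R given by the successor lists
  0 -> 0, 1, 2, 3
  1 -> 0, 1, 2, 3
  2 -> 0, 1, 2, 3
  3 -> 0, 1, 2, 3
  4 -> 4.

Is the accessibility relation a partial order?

No

Reflexive: yes — every world is R-related to itself.
Transitive: yes — every two-step R-path is closed by a direct edge.
Antisymmetric: no — 0 R 1 and 1 R 0 with 0 ≠ 1.
So R is not a partial order.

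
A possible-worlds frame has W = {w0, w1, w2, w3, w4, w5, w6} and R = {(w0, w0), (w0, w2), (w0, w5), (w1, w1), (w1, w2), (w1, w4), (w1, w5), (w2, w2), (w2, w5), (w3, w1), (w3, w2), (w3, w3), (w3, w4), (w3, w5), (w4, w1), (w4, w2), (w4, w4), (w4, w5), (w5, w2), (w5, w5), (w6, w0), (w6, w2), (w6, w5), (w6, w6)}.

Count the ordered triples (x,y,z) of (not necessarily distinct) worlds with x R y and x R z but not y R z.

Enumerating: (w0,w2,w0), (w0,w5,w0), (w1,w2,w1), (w1,w2,w4), (w1,w5,w1), (w1,w5,w4), (w3,w1,w3), (w3,w2,w1), (w3,w2,w3), (w3,w2,w4), (w3,w4,w3), (w3,w5,w1), … and 11 more.
Total: 23.

23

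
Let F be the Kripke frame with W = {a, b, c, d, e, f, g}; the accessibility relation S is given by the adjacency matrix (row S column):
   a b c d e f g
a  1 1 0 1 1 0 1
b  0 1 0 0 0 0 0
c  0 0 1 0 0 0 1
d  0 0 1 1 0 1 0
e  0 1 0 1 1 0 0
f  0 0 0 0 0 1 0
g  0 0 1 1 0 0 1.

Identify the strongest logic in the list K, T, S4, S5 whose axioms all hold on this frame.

Reflexive (axiom T): yes — every world is S-related to itself.
Transitive (axiom 4): no — a S d and d S c, but not a S c.
Euclidean (axiom 5): no — a S b and a S d, but not b S d.
So F validates K, T; S4 would additionally require S to be transitive. The strongest is T.

T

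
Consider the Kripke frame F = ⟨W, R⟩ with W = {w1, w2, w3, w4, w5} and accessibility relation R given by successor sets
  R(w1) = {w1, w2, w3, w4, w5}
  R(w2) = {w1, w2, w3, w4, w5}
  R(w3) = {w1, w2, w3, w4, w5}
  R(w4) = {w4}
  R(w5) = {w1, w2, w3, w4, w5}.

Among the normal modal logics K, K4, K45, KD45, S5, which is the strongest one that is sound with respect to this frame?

Transitive (axiom 4): yes — every two-step R-path is closed by a direct edge.
Euclidean (axiom 5): no — w1 R w4 and w1 R w2, but not w4 R w2.
Serial (axiom D): yes — every world has a successor (e.g. w1 R w1).
Reflexive (axiom T): yes — every world is R-related to itself.
So F validates K, K4; K45 would additionally require R to be Euclidean. The strongest is K4.

K4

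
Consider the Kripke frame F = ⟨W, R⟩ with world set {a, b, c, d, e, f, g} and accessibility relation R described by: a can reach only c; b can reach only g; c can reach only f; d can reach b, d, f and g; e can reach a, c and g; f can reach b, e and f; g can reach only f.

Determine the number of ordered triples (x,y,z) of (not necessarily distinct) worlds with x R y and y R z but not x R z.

13

Enumerating: (a,c,f), (b,g,f), (c,f,b), (c,f,e), (d,f,e), (e,c,f), (e,g,f), (f,b,g), (f,e,a), (f,e,c), (f,e,g), (g,f,b), (g,f,e).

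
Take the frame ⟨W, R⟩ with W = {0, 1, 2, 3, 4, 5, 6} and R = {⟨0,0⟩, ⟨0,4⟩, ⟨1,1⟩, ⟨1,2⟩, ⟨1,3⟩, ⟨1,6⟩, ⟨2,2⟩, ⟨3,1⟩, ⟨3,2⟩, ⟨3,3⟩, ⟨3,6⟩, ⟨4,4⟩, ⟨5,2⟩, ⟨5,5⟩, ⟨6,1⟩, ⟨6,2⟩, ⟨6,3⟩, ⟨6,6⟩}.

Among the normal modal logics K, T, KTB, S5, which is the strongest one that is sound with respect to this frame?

Reflexive (axiom T): yes — every world is R-related to itself.
Symmetric (axiom B): no — 0 R 4 but not 4 R 0.
Euclidean (axiom 5): no — 1 R 2 and 1 R 3, but not 2 R 3.
So F validates K, T; KTB would additionally require R to be symmetric. The strongest is T.

T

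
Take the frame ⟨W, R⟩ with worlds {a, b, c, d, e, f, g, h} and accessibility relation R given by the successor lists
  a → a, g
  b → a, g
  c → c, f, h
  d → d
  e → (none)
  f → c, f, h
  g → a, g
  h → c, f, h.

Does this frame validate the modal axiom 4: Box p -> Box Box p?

Yes

By correspondence theory, 4 is valid on a frame iff R is transitive.
Transitive: yes — every two-step R-path is closed by a direct edge.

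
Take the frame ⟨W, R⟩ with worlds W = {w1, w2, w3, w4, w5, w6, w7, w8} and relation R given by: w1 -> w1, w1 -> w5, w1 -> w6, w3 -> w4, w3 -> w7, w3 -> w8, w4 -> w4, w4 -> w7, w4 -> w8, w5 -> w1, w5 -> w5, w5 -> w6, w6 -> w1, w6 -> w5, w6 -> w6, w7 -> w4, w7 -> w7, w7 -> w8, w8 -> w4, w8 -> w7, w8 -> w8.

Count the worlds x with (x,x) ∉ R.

2

Enumerating: w2, w3.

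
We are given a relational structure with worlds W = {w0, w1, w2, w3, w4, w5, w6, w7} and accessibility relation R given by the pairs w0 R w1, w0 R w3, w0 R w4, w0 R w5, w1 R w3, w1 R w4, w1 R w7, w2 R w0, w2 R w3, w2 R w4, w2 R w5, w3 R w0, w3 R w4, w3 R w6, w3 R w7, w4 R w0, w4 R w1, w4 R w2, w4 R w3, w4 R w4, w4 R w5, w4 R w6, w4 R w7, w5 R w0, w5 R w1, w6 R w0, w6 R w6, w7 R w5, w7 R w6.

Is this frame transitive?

Transitive: no — w0 R w1 and w1 R w7, but not w0 R w7.

No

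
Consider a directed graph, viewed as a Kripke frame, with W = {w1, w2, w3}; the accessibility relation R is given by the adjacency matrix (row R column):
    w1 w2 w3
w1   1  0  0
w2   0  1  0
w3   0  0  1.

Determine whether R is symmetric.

Symmetric: yes — every pair in R has its reverse in R.

Yes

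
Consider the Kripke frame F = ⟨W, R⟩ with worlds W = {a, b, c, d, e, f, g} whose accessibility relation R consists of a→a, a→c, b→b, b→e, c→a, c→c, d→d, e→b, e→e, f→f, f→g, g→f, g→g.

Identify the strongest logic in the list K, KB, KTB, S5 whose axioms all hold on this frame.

Symmetric (axiom B): yes — every pair in R has its reverse in R.
Reflexive (axiom T): yes — every world is R-related to itself.
Euclidean (axiom 5): yes — any two successors of a common world are R-related.
So F validates K, KB, KTB, S5. The strongest is S5.

S5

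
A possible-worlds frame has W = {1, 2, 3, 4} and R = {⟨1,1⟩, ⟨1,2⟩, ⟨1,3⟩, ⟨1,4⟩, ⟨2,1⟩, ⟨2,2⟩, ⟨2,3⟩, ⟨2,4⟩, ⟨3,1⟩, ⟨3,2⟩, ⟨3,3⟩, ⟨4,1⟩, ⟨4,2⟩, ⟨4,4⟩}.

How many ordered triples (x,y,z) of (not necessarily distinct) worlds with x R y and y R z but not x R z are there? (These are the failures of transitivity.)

Enumerating: (3,1,4), (3,2,4), (4,1,3), (4,2,3).

4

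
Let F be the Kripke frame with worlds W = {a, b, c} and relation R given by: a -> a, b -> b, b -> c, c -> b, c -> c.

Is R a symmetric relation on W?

Symmetric: yes — every pair in R has its reverse in R.

Yes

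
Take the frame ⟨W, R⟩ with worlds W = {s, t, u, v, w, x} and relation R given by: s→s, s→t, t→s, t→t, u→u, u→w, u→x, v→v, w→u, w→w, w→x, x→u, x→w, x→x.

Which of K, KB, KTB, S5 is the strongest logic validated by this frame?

Symmetric (axiom B): yes — every pair in R has its reverse in R.
Reflexive (axiom T): yes — every world is R-related to itself.
Euclidean (axiom 5): yes — any two successors of a common world are R-related.
So F validates K, KB, KTB, S5. The strongest is S5.

S5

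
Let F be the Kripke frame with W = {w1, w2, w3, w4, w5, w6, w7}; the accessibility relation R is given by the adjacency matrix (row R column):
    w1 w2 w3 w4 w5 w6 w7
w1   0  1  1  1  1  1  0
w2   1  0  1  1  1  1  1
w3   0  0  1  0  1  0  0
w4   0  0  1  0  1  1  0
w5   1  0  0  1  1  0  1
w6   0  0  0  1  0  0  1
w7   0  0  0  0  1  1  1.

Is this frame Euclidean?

Euclidean: no — w1 R w3 and w1 R w2, but not w3 R w2.

No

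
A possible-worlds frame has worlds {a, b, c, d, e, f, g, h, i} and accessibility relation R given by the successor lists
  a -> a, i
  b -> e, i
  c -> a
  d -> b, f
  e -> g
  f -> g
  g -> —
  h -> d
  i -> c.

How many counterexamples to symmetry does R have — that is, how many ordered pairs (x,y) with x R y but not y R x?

Enumerating: (a,i), (b,e), (b,i), (c,a), (d,b), (d,f), (e,g), (f,g), (h,d), (i,c).

10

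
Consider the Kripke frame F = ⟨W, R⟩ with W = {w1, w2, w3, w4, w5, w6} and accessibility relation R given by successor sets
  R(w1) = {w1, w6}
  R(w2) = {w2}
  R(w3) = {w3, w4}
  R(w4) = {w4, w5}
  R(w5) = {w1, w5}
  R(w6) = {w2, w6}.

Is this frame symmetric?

Symmetric: no — w1 R w6 but not w6 R w1.

No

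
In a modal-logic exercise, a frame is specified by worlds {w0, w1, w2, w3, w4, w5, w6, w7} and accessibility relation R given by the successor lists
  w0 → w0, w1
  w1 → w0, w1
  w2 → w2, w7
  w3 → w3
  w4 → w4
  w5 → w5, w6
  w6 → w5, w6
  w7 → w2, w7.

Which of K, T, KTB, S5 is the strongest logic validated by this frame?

S5

Reflexive (axiom T): yes — every world is R-related to itself.
Symmetric (axiom B): yes — every pair in R has its reverse in R.
Euclidean (axiom 5): yes — any two successors of a common world are R-related.
So F validates K, T, KTB, S5. The strongest is S5.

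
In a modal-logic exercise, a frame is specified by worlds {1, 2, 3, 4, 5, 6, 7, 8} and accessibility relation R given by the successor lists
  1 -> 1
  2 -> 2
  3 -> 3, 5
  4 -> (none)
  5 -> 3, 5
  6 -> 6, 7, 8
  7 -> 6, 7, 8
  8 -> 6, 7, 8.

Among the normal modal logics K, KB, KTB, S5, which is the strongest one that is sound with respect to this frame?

Symmetric (axiom B): yes — every pair in R has its reverse in R.
Reflexive (axiom T): no — 4 is not related to itself.
Euclidean (axiom 5): yes — any two successors of a common world are R-related.
So F validates K, KB; KTB would additionally require R to be reflexive. The strongest is KB.

KB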